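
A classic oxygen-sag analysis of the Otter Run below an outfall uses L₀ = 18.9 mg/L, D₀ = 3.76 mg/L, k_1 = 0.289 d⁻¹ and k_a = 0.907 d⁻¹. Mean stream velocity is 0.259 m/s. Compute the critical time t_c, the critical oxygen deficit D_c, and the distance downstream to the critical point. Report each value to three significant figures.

t_c ≈ 0.954 d; D_c ≈ 4.57 mg/L; x_c ≈ 21.3 km

At the critical point dD/dt = 0, so k_1 L₀ e^(−k_1 t) = k_a D. Substituting D(t) from the Streeter–Phelps equation and solving for t gives
t_c = ln[(k_a/k_1)(1 − D₀(k_a−k_1)/(k_1 L₀))] / (k_a−k_1).
Here k_a−k_1 = 0.6180 d⁻¹ and 1 − D₀(k_a−k_1)/(k_1 L₀) = 1 − 3.76×0.6180/(0.289×18.9) = 0.5746, so
t_c = ln(3.138 × 0.5746) / 0.6180 = 0.5896 / 0.6180 = 0.9540 d.
D_c = (k_1/k_a) L₀ e^(−k_1 t_c) = (0.289/0.907) × 18.9 × e^(−0.289×0.9540) = 0.3186 × 18.9 × 0.7590 = 4.571 mg/L.
x_c = v t_c = 0.259 m/s × 0.9540 d × 86400 s/d = 21350 m ≈ 21.3 km.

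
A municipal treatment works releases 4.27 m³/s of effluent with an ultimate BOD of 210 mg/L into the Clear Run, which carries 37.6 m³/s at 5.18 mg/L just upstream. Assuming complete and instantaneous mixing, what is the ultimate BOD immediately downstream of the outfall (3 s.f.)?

Flow-weighted mixing: C = (Q_r C_r + Q_w C_w)/(Q_r + Q_w)
= (37.6×5.18 + 4.27×210)/(37.6 + 4.27) = 1091/41.87 = 26.07 mg/L.

26.1 mg/L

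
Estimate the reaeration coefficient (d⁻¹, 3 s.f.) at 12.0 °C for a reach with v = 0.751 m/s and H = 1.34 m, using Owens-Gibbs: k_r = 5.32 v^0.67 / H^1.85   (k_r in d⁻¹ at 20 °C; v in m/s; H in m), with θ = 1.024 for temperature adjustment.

k_r(20) = 5.32 × 0.751^0.67 / 1.34^1.85 = 5.32 × 0.8254 / 1.718 = 2.555 d⁻¹.
k_r(12.0) = 2.555 × 1.024^(12.0−20) = 2.555 × 0.8272 = 2.114 d⁻¹.

k_r ≈ 2.11 d⁻¹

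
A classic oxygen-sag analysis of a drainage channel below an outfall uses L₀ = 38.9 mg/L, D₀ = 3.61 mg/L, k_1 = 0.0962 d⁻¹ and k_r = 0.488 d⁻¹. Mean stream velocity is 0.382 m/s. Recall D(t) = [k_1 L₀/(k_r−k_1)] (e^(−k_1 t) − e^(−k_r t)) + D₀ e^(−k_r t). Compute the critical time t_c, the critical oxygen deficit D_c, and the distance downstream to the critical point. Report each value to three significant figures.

t_c ≈ 2.93 d; D_c ≈ 5.78 mg/L; x_c ≈ 96.8 km

At the critical point dD/dt = 0, so k_1 L₀ e^(−k_1 t) = k_r D. Substituting D(t) from the Streeter–Phelps equation and solving for t gives
t_c = ln[(k_r/k_1)(1 − D₀(k_r−k_1)/(k_1 L₀))] / (k_r−k_1).
Here k_r−k_1 = 0.3918 d⁻¹ and 1 − D₀(k_r−k_1)/(k_1 L₀) = 1 − 3.61×0.3918/(0.0962×38.9) = 0.6220, so
t_c = ln(5.073 × 0.6220) / 0.3918 = 1.149 / 0.3918 = 2.933 d.
D_c = (k_1/k_r) L₀ e^(−k_1 t_c) = (0.0962/0.488) × 38.9 × e^(−0.0962×2.933) = 0.1971 × 38.9 × 0.7542 = 5.783 mg/L.
x_c = v t_c = 0.382 m/s × 2.933 d × 86400 s/d = 96800 m ≈ 96.8 km.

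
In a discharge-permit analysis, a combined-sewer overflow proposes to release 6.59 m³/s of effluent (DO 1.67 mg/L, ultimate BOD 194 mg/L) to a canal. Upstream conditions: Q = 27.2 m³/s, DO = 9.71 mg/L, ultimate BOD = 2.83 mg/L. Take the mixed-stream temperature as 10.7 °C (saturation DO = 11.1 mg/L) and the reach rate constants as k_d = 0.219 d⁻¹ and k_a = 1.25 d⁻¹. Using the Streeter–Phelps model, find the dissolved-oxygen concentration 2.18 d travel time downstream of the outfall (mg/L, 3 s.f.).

DO ≈ 6.18 mg/L

Mixed DO = (27.2×9.71 + 6.59×1.67)/(27.2+6.59) = 275.1/33.79 = 8.142 mg/L.
Mixed L₀ = (27.2×2.83 + 6.59×194)/(33.79) = 1355/33.79 = 40.11 mg/L.
Initial deficit D₀ = C_s − DO₀ = 11.1 − 8.142 = 2.958 mg/L.
D(2.18) = [0.219×40.11/(1.25−0.219)](e^(−0.219×2.18) − e^(−1.25×2.18)) + 2.958 e^(−1.25×2.18)
= 8.521 × (0.6204 − 0.06555) + 2.958 × 0.06555 = 4.921 mg/L.
DO = 11.1 − 4.921 = 6.179 mg/L.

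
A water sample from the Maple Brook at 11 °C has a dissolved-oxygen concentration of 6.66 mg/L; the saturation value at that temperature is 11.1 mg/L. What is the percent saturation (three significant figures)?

60.0 % saturation

% saturation = C/C_s × 100 = 6.66/11.1 × 100 = 60.0 %.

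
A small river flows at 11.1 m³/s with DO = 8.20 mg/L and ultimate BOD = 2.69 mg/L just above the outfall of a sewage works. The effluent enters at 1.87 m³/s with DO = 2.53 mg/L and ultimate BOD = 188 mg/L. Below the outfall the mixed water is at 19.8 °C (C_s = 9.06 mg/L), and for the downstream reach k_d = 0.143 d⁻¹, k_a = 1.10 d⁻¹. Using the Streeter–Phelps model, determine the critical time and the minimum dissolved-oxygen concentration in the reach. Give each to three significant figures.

Mixed DO = (11.1×8.20 + 1.87×2.53)/(11.1+1.87) = 95.75/12.97 = 7.383 mg/L.
Mixed L₀ = (11.1×2.69 + 1.87×188)/(12.97) = 381.4/12.97 = 29.41 mg/L.
Initial deficit D₀ = C_s − DO₀ = 9.06 − 7.383 = 1.677 mg/L.
t_c = (1/0.9570) ln[(1.10/0.143)(1 − 1.677×0.9570/(0.143×29.41))] = 1.045 × ln(4.756) = 1.629 d.
D_c = (0.143/1.10) × 29.41 × e^(−0.143×1.629) = 0.1300 × 29.41 × 0.7921 = 3.028 mg/L.
Minimum DO = 9.06 − 3.028 = 6.032 mg/L.

t_c ≈ 1.63 d; minimum DO ≈ 6.03 mg/L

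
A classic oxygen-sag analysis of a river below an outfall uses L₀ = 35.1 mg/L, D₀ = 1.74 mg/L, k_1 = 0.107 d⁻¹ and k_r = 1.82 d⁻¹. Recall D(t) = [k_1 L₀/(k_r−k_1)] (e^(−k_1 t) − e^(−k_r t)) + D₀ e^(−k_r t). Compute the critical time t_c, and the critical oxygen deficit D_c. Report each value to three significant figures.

t_c ≈ 0.733 d; D_c ≈ 1.91 mg/L

t_c = [1/(k_r−k_1)] ln[(k_r/k_1)(1 − D₀(k_r−k_1)/(k_1 L₀))]
= [1/(1.82−0.107)] ln[(1.82/0.107)(1 − 1.74×1.713/(0.107×35.1))]
= (1/1.713) ln[17.01 × 0.2064] = 0.5838 × ln(3.510) = 0.5838 × 1.256 = 0.7330 d.
D_c = (k_1/k_r) L₀ e^(−k_1 t_c) = (0.107/1.82) × 35.1 × e^(−0.107×0.7330) = 0.05879 × 35.1 × 0.9246 = 1.908 mg/L.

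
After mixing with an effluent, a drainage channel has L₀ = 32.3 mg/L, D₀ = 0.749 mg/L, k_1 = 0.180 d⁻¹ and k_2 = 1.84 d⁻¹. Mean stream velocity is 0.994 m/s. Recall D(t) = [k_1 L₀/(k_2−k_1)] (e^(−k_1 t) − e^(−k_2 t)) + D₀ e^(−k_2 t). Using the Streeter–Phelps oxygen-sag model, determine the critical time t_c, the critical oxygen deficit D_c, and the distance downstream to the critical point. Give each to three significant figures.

At the critical point dD/dt = 0, so k_1 L₀ e^(−k_1 t) = k_2 D. Substituting D(t) from the Streeter–Phelps equation and solving for t gives
t_c = ln[(k_2/k_1)(1 − D₀(k_2−k_1)/(k_1 L₀))] / (k_2−k_1).
Here k_2−k_1 = 1.660 d⁻¹ and 1 − D₀(k_2−k_1)/(k_1 L₀) = 1 − 0.749×1.660/(0.180×32.3) = 0.7861, so
t_c = ln(10.22 × 0.7861) / 1.660 = 2.084 / 1.660 = 1.255 d.
D_c = (k_1/k_2) L₀ e^(−k_1 t_c) = (0.180/1.84) × 32.3 × e^(−0.180×1.255) = 0.09783 × 32.3 × 0.7977 = 2.521 mg/L.
x_c = v t_c = 0.994 m/s × 1.255 d × 86400 s/d = 107800 m ≈ 108 km.

t_c ≈ 1.26 d; D_c ≈ 2.52 mg/L; x_c ≈ 108 km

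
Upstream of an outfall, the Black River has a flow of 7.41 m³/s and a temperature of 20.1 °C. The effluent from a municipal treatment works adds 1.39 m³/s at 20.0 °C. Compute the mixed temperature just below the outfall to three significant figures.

20.1 °C

Flow-weighted mixing: C = (Q_r C_r + Q_w C_w)/(Q_r + Q_w)
= (7.41×20.1 + 1.39×20.0)/(7.41 + 1.39) = 176.7/8.800 = 20.08 °C.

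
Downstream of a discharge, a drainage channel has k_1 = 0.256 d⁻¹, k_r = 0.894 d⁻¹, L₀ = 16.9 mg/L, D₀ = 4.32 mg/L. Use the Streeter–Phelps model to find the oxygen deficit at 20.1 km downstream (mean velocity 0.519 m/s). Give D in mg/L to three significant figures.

D ≈ 4.40 mg/L

Travel time t = x/v = 20.1 km / (0.519 m/s) = 20100 m / 0.519 m/s = 38730 s = 0.4482 d.
k_1 L₀/(k_r−k_1) = 0.256×16.9/(0.894−0.256) = 4.326/0.6380 = 6.781 mg/L.
e^(−k_1 t) = e^(−0.256×0.4482) = 0.8916; e^(−k_r t) = e^(−0.894×0.4482) = 0.6698.
D = 6.781 × (0.8916 − 0.6698) + 4.32 × 0.6698 = 1.504 + 2.894 = 4.397 mg/L.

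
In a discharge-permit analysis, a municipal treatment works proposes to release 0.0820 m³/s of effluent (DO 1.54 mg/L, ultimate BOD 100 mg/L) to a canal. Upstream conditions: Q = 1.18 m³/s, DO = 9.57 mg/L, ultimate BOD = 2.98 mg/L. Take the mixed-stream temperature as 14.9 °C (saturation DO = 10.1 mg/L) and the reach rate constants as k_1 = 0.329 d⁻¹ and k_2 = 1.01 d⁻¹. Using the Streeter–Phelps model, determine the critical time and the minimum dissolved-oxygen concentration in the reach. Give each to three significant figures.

Mixed DO = (1.18×9.57 + 0.0820×1.54)/(1.18+0.0820) = 11.42/1.262 = 9.048 mg/L.
Mixed L₀ = (1.18×2.98 + 0.0820×100)/(1.262) = 11.72/1.262 = 9.284 mg/L.
Initial deficit D₀ = C_s − DO₀ = 10.1 − 9.048 = 1.052 mg/L.
t_c = (1/0.6810) ln[(1.01/0.329)(1 − 1.052×0.6810/(0.329×9.284))] = 1.468 × ln(2.350) = 1.255 d.
D_c = (0.329/1.01) × 9.284 × e^(−0.329×1.255) = 0.3257 × 9.284 × 0.6618 = 2.001 mg/L.
Minimum DO = 10.1 − 2.001 = 8.099 mg/L.

t_c ≈ 1.25 d; minimum DO ≈ 8.10 mg/L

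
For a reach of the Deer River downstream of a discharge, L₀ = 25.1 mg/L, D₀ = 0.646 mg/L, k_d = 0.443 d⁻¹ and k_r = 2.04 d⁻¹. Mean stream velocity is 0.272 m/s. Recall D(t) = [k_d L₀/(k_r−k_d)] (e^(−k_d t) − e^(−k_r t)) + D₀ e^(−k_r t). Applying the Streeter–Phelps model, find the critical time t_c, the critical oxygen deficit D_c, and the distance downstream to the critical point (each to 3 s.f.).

t_c ≈ 0.895 d; D_c ≈ 3.67 mg/L; x_c ≈ 21.0 km

At the critical point dD/dt = 0, so k_d L₀ e^(−k_d t) = k_r D. Substituting D(t) from the Streeter–Phelps equation and solving for t gives
t_c = ln[(k_r/k_d)(1 − D₀(k_r−k_d)/(k_d L₀))] / (k_r−k_d).
Here k_r−k_d = 1.597 d⁻¹ and 1 − D₀(k_r−k_d)/(k_d L₀) = 1 − 0.646×1.597/(0.443×25.1) = 0.9072, so
t_c = ln(4.605 × 0.9072) / 1.597 = 1.430 / 1.597 = 0.8953 d.
L(t_c) = L₀ e^(−k_d t_c) = 25.1 × 0.6726 = 16.88 mg/L, and at the critical point k_r D_c = k_d L, so D_c = (0.443/2.04) × 16.88 = 3.666 mg/L.
x_c = v t_c = 0.272 m/s × 0.8953 d × 86400 s/d = 21040 m ≈ 21.0 km.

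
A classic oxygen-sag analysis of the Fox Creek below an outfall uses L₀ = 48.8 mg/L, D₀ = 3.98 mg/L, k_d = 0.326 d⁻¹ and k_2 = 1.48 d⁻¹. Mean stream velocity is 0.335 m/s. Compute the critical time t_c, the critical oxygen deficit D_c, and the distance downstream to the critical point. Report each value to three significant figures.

With k_2/k_d = 4.540 and 1 − D₀(k_2−k_d)/(k_d L₀) = 0.7113,
t_c = ln(4.540 × 0.7113) / (1.48 − 0.326) = ln(3.229) / 1.154 = 1.172/1.154 = 1.016 d.
D_c = (k_d/k_2) L₀ e^(−k_d t_c) = (0.326/1.48) × 48.8 × e^(−0.326×1.016) = 0.2203 × 48.8 × 0.7181 = 7.719 mg/L.
x_c = v t_c = 0.335 m/s × 1.016 d × 86400 s/d = 29400 m ≈ 29.4 km.

t_c ≈ 1.02 d; D_c ≈ 7.72 mg/L; x_c ≈ 29.4 km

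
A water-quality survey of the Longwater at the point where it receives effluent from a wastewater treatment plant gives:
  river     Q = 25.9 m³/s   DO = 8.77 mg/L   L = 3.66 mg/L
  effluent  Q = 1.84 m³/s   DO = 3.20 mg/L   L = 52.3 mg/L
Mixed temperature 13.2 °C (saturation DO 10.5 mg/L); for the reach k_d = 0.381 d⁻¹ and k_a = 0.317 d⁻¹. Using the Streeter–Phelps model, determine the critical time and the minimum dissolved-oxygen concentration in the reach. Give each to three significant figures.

t_c ≈ 2.09 d; minimum DO ≈ 6.77 mg/L

Mixed DO = (25.9×8.77 + 1.84×3.20)/(25.9+1.84) = 233.0/27.74 = 8.401 mg/L.
Mixed L₀ = (25.9×3.66 + 1.84×52.3)/(27.74) = 191.0/27.74 = 6.886 mg/L.
Initial deficit D₀ = C_s − DO₀ = 10.5 − 8.401 = 2.099 mg/L.
t_c = (1/-0.06400) ln[(0.317/0.381)(1 − 2.099×-0.06400/(0.381×6.886))] = -15.62 × ln(0.8746) = 2.093 d.
D_c = (0.381/0.317) × 6.886 × e^(−0.381×2.093) = 1.202 × 6.886 × 0.4505 = 3.728 mg/L.
Minimum DO = 10.5 − 3.728 = 6.772 mg/L.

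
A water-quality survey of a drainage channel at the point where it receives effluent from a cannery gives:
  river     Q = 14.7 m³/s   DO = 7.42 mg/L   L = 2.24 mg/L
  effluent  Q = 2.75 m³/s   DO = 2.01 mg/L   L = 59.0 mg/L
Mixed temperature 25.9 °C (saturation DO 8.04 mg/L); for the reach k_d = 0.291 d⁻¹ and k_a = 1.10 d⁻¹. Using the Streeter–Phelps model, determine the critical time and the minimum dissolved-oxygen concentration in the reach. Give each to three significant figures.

Mixed DO = (14.7×7.42 + 2.75×2.01)/(14.7+2.75) = 114.6/17.45 = 6.567 mg/L.
Mixed L₀ = (14.7×2.24 + 2.75×59.0)/(17.45) = 195.2/17.45 = 11.18 mg/L.
Initial deficit D₀ = C_s − DO₀ = 8.04 − 6.567 = 1.473 mg/L.
t_c = (1/0.8090) ln[(1.10/0.291)(1 − 1.473×0.8090/(0.291×11.18))] = 1.236 × ln(2.397) = 1.080 d.
D_c = (0.291/1.10) × 11.18 × e^(−0.291×1.080) = 0.2645 × 11.18 × 0.7302 = 2.161 mg/L.
Minimum DO = 8.04 − 2.161 = 5.879 mg/L.

t_c ≈ 1.08 d; minimum DO ≈ 5.88 mg/L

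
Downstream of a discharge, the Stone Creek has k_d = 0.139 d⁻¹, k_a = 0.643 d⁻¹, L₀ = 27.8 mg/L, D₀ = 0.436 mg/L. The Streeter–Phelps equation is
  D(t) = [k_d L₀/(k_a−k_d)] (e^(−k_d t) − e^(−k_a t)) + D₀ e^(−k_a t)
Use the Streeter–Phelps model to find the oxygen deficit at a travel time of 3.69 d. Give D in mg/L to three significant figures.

D ≈ 3.92 mg/L

k_d L₀/(k_a−k_d) = 0.139×27.8/(0.643−0.139) = 3.864/0.5040 = 7.667 mg/L.
e^(−k_d t) = e^(−0.139×3.690) = 0.5988; e^(−k_a t) = e^(−0.643×3.690) = 0.09323.
D = 7.667 × (0.5988 − 0.09323) + 0.436 × 0.09323 = 3.876 + 0.04065 = 3.916 mg/L.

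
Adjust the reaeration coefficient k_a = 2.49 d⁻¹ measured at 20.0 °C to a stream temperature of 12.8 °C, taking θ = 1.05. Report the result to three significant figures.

k_a(T₂) = k_a(T₁) · θ^(T₂−T₁) = 2.49 × 1.05^(12.8−20.0)
= 2.49 × 1.05^-7.20 = 2.49 × 0.7038 = 1.752 d⁻¹.

k_a ≈ 1.75 d⁻¹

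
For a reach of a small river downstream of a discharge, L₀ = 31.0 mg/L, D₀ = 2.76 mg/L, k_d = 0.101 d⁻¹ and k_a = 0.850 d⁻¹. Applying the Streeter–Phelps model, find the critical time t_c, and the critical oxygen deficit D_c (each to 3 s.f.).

t_c = [1/(k_a−k_d)] ln[(k_a/k_d)(1 − D₀(k_a−k_d)/(k_d L₀))]
= [1/(0.850−0.101)] ln[(0.850/0.101)(1 − 2.76×0.7490/(0.101×31.0))]
= (1/0.7490) ln[8.416 × 0.3398] = 1.335 × ln(2.859) = 1.335 × 1.051 = 1.403 d.
L(t_c) = L₀ e^(−k_d t_c) = 31.0 × 0.8679 = 26.91 mg/L, and at the critical point k_a D_c = k_d L, so D_c = (0.101/0.850) × 26.91 = 3.197 mg/L.

t_c ≈ 1.40 d; D_c ≈ 3.20 mg/L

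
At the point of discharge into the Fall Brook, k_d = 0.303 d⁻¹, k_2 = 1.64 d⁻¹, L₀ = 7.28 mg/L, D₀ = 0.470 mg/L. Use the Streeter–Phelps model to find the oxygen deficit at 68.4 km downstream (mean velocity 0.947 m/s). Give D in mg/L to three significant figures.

Travel time t = x/v = 68.4 km / (0.947 m/s) = 68400 m / 0.947 m/s = 72230 s = 0.8360 d.
k_d L₀/(k_2−k_d) = 0.303×7.28/(1.64−0.303) = 2.206/1.337 = 1.650 mg/L.
e^(−k_d t) = e^(−0.303×0.8360) = 0.7762; e^(−k_2 t) = e^(−1.64×0.8360) = 0.2539.
D = 1.650 × (0.7762 − 0.2539) + 0.470 × 0.2539 = 0.8618 + 0.1193 = 0.9812 mg/L.

D ≈ 0.981 mg/L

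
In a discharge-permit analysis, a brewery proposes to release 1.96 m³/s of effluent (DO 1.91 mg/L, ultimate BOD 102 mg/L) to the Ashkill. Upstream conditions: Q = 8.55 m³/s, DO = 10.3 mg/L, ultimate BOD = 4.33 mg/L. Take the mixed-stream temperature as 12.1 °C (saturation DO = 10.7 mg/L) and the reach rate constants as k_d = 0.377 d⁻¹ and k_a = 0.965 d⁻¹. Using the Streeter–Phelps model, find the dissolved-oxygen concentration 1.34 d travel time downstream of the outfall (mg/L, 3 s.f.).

DO ≈ 5.41 mg/L

Mixed DO = (8.55×10.3 + 1.96×1.91)/(8.55+1.96) = 91.81/10.51 = 8.735 mg/L.
Mixed L₀ = (8.55×4.33 + 1.96×102)/(10.51) = 236.9/10.51 = 22.54 mg/L.
Initial deficit D₀ = C_s − DO₀ = 10.7 − 8.735 = 1.965 mg/L.
D(1.34) = [0.377×22.54/(0.965−0.377)](e^(−0.377×1.34) − e^(−0.965×1.34)) + 1.965 e^(−0.965×1.34)
= 14.45 × (0.6034 − 0.2744) + 1.965 × 0.2744 = 5.294 mg/L.
DO = 10.7 − 5.294 = 5.406 mg/L.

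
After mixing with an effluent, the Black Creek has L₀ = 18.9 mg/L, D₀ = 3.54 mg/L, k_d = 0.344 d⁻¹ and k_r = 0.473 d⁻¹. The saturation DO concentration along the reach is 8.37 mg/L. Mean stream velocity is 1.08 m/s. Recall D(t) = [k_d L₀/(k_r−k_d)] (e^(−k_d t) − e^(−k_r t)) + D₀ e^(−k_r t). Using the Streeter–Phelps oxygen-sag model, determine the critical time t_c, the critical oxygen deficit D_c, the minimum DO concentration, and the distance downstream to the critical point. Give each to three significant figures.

t_c ≈ 1.90 d; D_c ≈ 7.14 mg/L; min DO ≈ 1.23 mg/L; x_c ≈ 178 km

t_c = [1/(k_r−k_d)] ln[(k_r/k_d)(1 − D₀(k_r−k_d)/(k_d L₀))]
= [1/(0.473−0.344)] ln[(0.473/0.344)(1 − 3.54×0.1290/(0.344×18.9))]
= (1/0.1290) ln[1.375 × 0.9298] = 7.752 × ln(1.278) = 7.752 × 0.2456 = 1.904 d.
D_c = (k_d/k_r) L₀ e^(−k_d t_c) = (0.344/0.473) × 18.9 × e^(−0.344×1.904) = 0.7273 × 18.9 × 0.5194 = 7.140 mg/L.
Minimum DO = C_s − D_c = 8.37 − 7.140 = 1.230 mg/L.
x_c = v t_c = 1.08 m/s × 1.904 d × 86400 s/d = 177700 m ≈ 178 km.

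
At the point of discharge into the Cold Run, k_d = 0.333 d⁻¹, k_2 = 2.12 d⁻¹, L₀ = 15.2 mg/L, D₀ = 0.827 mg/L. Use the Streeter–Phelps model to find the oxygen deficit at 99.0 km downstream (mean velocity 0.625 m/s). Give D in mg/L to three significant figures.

Travel time t = x/v = 99.0 km / (0.625 m/s) = 99000 m / 0.625 m/s = 158400 s = 1.833 d.
k_d L₀/(k_2−k_d) = 0.333×15.2/(2.12−0.333) = 5.062/1.787 = 2.832 mg/L.
e^(−k_d t) = e^(−0.333×1.833) = 0.5431; e^(−k_2 t) = e^(−2.12×1.833) = 0.02051.
D = 2.832 × (0.5431 − 0.02051) + 0.827 × 0.02051 = 1.480 + 0.01696 = 1.497 mg/L.

D ≈ 1.50 mg/L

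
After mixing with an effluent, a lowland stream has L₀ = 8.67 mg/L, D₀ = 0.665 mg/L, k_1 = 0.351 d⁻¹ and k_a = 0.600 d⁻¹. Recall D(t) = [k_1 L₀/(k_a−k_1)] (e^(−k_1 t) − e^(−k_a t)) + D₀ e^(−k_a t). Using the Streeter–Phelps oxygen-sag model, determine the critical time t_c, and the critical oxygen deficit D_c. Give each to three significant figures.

t_c ≈ 1.93 d; D_c ≈ 2.58 mg/L

At the critical point dD/dt = 0, so k_1 L₀ e^(−k_1 t) = k_a D. Substituting D(t) from the Streeter–Phelps equation and solving for t gives
t_c = ln[(k_a/k_1)(1 − D₀(k_a−k_1)/(k_1 L₀))] / (k_a−k_1).
Here k_a−k_1 = 0.2490 d⁻¹ and 1 − D₀(k_a−k_1)/(k_1 L₀) = 1 − 0.665×0.2490/(0.351×8.67) = 0.9456, so
t_c = ln(1.709 × 0.9456) / 0.2490 = 0.4802 / 0.2490 = 1.928 d.
L(t_c) = L₀ e^(−k_1 t_c) = 8.67 × 0.5082 = 4.406 mg/L, and at the critical point k_a D_c = k_1 L, so D_c = (0.351/0.600) × 4.406 = 2.578 mg/L.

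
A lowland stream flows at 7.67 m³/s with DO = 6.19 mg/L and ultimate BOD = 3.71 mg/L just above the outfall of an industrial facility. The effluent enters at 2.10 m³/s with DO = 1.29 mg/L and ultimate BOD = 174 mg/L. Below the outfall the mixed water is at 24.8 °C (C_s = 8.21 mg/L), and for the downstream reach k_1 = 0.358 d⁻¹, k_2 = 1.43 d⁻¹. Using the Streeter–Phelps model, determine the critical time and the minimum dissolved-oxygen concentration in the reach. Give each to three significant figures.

t_c ≈ 1.05 d; minimum DO ≈ 1.28 mg/L

Mixed DO = (7.67×6.19 + 2.10×1.29)/(7.67+2.10) = 50.19/9.770 = 5.137 mg/L.
Mixed L₀ = (7.67×3.71 + 2.10×174)/(9.770) = 393.9/9.770 = 40.31 mg/L.
Initial deficit D₀ = C_s − DO₀ = 8.21 − 5.137 = 3.073 mg/L.
t_c = (1/1.072) ln[(1.43/0.358)(1 − 3.073×1.072/(0.358×40.31))] = 0.9328 × ln(3.083) = 1.050 d.
D_c = (0.358/1.43) × 40.31 × e^(−0.358×1.050) = 0.2503 × 40.31 × 0.6866 = 6.930 mg/L.
Minimum DO = 8.21 − 6.930 = 1.280 mg/L.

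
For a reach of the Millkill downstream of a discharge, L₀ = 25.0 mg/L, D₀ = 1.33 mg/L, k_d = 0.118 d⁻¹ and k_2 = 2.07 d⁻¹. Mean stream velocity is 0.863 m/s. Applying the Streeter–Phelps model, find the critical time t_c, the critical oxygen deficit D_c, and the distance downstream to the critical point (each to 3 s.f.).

At the critical point dD/dt = 0, so k_d L₀ e^(−k_d t) = k_2 D. Substituting D(t) from the Streeter–Phelps equation and solving for t gives
t_c = ln[(k_2/k_d)(1 − D₀(k_2−k_d)/(k_d L₀))] / (k_2−k_d).
Here k_2−k_d = 1.952 d⁻¹ and 1 − D₀(k_2−k_d)/(k_d L₀) = 1 − 1.33×1.952/(0.118×25.0) = 0.1199, so
t_c = ln(17.54 × 0.1199) / 1.952 = 0.7439 / 1.952 = 0.3811 d.
L(t_c) = L₀ e^(−k_d t_c) = 25.0 × 0.9560 = 23.90 mg/L, and at the critical point k_2 D_c = k_d L, so D_c = (0.118/2.07) × 23.90 = 1.362 mg/L.
x_c = v t_c = 0.863 m/s × 0.3811 d × 86400 s/d = 28420 m ≈ 28.4 km.

t_c ≈ 0.381 d; D_c ≈ 1.36 mg/L; x_c ≈ 28.4 km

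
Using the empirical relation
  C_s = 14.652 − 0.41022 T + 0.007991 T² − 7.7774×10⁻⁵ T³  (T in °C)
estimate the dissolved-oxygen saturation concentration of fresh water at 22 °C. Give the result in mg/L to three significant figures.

C_s = 14.652 − 0.41022×22 + 0.007991×22² − 7.7774×10⁻⁵×22³ = 8.667 mg/L.

C_s ≈ 8.67 mg/L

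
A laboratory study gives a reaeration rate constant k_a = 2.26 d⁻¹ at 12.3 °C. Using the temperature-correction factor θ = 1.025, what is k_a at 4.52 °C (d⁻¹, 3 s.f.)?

k_a(T₂) = k_a(T₁) · θ^(T₂−T₁) = 2.26 × 1.025^(4.52−12.3)
= 2.26 × 1.025^-7.78 = 2.26 × 0.8252 = 1.865 d⁻¹.

k_a ≈ 1.86 d⁻¹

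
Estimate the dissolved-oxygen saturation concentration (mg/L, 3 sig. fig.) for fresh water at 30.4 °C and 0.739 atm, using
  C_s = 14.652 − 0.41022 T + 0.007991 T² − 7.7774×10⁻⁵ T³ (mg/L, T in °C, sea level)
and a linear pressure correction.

At sea level: C_s = 14.652 − 0.41022×30.4 + 0.007991×30.4² − 7.7774×10⁻⁵×30.4³ = 7.381 mg/L.
Pressure correction: C_s' = 7.381 × 0.739 = 5.455 mg/L.

C_s ≈ 5.45 mg/L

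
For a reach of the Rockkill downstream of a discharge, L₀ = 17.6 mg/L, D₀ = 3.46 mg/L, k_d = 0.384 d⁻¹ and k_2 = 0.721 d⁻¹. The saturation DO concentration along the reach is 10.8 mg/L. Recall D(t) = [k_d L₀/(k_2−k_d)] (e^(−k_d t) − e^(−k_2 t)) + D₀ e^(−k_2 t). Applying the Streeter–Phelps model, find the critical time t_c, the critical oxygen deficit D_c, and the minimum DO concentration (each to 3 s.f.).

t_c = [1/(k_2−k_d)] ln[(k_2/k_d)(1 − D₀(k_2−k_d)/(k_d L₀))]
= [1/(0.721−0.384)] ln[(0.721/0.384)(1 − 3.46×0.3370/(0.384×17.6))]
= (1/0.3370) ln[1.878 × 0.8275] = 2.967 × ln(1.554) = 2.967 × 0.4406 = 1.307 d.
D_c = (k_d/k_2) L₀ e^(−k_d t_c) = (0.384/0.721) × 17.6 × e^(−0.384×1.307) = 0.5326 × 17.6 × 0.6053 = 5.674 mg/L.
Minimum DO = C_s − D_c = 10.8 − 5.674 = 5.126 mg/L.

t_c ≈ 1.31 d; D_c ≈ 5.67 mg/L; min DO ≈ 5.13 mg/L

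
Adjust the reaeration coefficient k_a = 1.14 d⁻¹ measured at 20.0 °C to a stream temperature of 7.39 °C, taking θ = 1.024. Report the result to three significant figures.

k_a(T₂) = k_a(T₁) · θ^(T₂−T₁) = 1.14 × 1.024^(7.39−20.0)
= 1.14 × 1.024^-12.6 = 1.14 × 0.7415 = 0.8453 d⁻¹.

k_a ≈ 0.845 d⁻¹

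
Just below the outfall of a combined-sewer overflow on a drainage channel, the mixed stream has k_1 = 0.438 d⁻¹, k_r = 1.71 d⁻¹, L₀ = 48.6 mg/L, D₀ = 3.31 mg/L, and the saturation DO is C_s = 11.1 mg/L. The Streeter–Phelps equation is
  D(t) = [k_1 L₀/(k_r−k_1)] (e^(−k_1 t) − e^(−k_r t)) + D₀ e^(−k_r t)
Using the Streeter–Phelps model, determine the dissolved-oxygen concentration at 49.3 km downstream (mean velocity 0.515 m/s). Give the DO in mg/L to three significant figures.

DO ≈ 2.82 mg/L

Travel time t = x/v = 49.3 km / (0.515 m/s) = 49300 m / 0.515 m/s = 95730 s = 1.108 d.
k_1 L₀/(k_r−k_1) = 0.438×48.6/(1.71−0.438) = 21.29/1.272 = 16.73 mg/L.
e^(−k_1 t) = e^(−0.438×1.108) = 0.6155; e^(−k_r t) = e^(−1.71×1.108) = 0.1504.
D = 16.73 × (0.6155 − 0.1504) + 3.31 × 0.1504 = 7.784 + 0.4977 = 8.282 mg/L.
DO = C_s − D = 11.1 − 8.282 = 2.818 mg/L.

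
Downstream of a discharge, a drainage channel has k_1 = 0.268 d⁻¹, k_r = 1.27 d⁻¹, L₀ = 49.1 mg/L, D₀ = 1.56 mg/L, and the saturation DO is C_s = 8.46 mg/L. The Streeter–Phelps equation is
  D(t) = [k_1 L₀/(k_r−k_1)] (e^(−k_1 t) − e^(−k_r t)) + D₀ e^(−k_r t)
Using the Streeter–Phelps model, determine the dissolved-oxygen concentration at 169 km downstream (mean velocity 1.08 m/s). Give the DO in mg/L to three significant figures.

DO ≈ 1.54 mg/L

Travel time t = x/v = 169 km / (1.08 m/s) = 169000 m / 1.08 m/s = 156500 s = 1.811 d.
k_1 L₀/(k_r−k_1) = 0.268×49.1/(1.27−0.268) = 13.16/1.002 = 13.13 mg/L.
e^(−k_1 t) = e^(−0.268×1.811) = 0.6155; e^(−k_r t) = e^(−1.27×1.811) = 0.1002.
D = 13.13 × (0.6155 − 0.1002) + 1.56 × 0.1002 = 6.766 + 0.1564 = 6.922 mg/L.
DO = C_s − D = 8.46 − 6.922 = 1.538 mg/L.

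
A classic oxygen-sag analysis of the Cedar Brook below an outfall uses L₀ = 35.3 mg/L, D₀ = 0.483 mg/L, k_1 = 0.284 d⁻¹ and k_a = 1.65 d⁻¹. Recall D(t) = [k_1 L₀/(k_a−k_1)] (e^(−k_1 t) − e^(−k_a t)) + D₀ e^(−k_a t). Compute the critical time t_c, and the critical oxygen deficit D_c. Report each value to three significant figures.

t_c = [1/(k_a−k_1)] ln[(k_a/k_1)(1 − D₀(k_a−k_1)/(k_1 L₀))]
= [1/(1.65−0.284)] ln[(1.65/0.284)(1 − 0.483×1.366/(0.284×35.3))]
= (1/1.366) ln[5.810 × 0.9342] = 0.7321 × ln(5.428) = 0.7321 × 1.691 = 1.238 d.
L(t_c) = L₀ e^(−k_1 t_c) = 35.3 × 0.7035 = 24.83 mg/L, and at the critical point k_a D_c = k_1 L, so D_c = (0.284/1.65) × 24.83 = 4.274 mg/L.

t_c ≈ 1.24 d; D_c ≈ 4.27 mg/L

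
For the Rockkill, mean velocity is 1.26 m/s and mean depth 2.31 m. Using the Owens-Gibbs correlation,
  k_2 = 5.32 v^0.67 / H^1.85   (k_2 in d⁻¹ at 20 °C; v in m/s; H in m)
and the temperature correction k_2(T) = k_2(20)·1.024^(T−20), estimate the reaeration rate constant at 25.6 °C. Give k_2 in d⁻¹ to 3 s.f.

k_2 ≈ 1.51 d⁻¹

k_2(20) = 5.32 × 1.26^0.67 / 2.31^1.85 = 5.32 × 1.167 / 4.706 = 1.320 d⁻¹.
k_2(25.6) = 1.320 × 1.024^(25.6−20) = 1.320 × 1.142 = 1.507 d⁻¹.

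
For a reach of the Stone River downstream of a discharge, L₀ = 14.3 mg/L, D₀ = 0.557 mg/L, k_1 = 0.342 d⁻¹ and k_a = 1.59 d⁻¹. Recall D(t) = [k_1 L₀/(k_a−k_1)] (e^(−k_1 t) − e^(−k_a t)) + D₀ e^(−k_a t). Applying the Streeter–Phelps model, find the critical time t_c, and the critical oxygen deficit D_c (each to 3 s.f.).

t_c ≈ 1.11 d; D_c ≈ 2.11 mg/L

t_c = [1/(k_a−k_1)] ln[(k_a/k_1)(1 − D₀(k_a−k_1)/(k_1 L₀))]
= [1/(1.59−0.342)] ln[(1.59/0.342)(1 − 0.557×1.248/(0.342×14.3))]
= (1/1.248) ln[4.649 × 0.8579] = 0.8013 × ln(3.988) = 0.8013 × 1.383 = 1.108 d.
D_c = (k_1/k_a) L₀ e^(−k_1 t_c) = (0.342/1.59) × 14.3 × e^(−0.342×1.108) = 0.2151 × 14.3 × 0.6845 = 2.105 mg/L.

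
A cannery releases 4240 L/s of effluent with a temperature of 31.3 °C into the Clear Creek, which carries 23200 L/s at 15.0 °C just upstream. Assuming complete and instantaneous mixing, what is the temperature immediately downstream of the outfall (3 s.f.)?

17.5 °C

Flow-weighted mixing: C = (Q_r C_r + Q_w C_w)/(Q_r + Q_w)
= (23200×15.0 + 4240×31.3)/(23200 + 4240) = 480700/27440 = 17.52 °C.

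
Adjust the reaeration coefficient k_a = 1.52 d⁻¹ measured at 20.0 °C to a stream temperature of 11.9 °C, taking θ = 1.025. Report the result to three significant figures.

k_a(T₂) = k_a(T₁) · θ^(T₂−T₁) = 1.52 × 1.025^(11.9−20.0)
= 1.52 × 1.025^-8.10 = 1.52 × 0.8187 = 1.244 d⁻¹.

k_a ≈ 1.24 d⁻¹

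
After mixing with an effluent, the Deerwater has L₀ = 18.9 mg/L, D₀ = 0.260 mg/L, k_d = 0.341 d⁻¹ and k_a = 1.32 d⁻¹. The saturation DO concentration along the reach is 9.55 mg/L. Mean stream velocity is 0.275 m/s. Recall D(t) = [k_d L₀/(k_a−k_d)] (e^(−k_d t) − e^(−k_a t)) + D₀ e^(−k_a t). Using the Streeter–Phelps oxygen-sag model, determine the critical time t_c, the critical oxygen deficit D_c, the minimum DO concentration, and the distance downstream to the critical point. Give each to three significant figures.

With k_a/k_d = 3.871 and 1 − D₀(k_a−k_d)/(k_d L₀) = 0.9605,
t_c = ln(3.871 × 0.9605) / (1.32 − 0.341) = ln(3.718) / 0.9790 = 1.313/0.9790 = 1.341 d.
L(t_c) = L₀ e^(−k_d t_c) = 18.9 × 0.6329 = 11.96 mg/L, and at the critical point k_a D_c = k_d L, so D_c = (0.341/1.32) × 11.96 = 3.090 mg/L.
Minimum DO = C_s − D_c = 9.55 − 3.090 = 6.460 mg/L.
x_c = v t_c = 0.275 m/s × 1.341 d × 86400 s/d = 31870 m ≈ 31.9 km.

t_c ≈ 1.34 d; D_c ≈ 3.09 mg/L; min DO ≈ 6.46 mg/L; x_c ≈ 31.9 km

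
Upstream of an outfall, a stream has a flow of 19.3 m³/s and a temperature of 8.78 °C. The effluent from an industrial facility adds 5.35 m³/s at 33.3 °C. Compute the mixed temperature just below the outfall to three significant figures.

Flow-weighted mixing: C = (Q_r C_r + Q_w C_w)/(Q_r + Q_w)
= (19.3×8.78 + 5.35×33.3)/(19.3 + 5.35) = 347.6/24.65 = 14.10 °C.

14.1 °C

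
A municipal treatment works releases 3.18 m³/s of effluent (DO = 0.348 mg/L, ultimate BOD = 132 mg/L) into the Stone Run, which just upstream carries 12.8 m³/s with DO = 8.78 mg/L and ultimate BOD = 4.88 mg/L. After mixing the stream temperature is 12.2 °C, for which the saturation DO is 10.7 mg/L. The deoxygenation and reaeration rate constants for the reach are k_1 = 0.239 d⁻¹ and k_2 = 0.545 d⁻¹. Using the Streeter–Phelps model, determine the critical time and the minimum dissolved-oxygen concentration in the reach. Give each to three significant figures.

t_c ≈ 2.15 d; minimum DO ≈ 2.79 mg/L

Mixed DO = (12.8×8.78 + 3.18×0.348)/(12.8+3.18) = 113.5/15.98 = 7.102 mg/L.
Mixed L₀ = (12.8×4.88 + 3.18×132)/(15.98) = 482.2/15.98 = 30.18 mg/L.
Initial deficit D₀ = C_s − DO₀ = 10.7 − 7.102 = 3.598 mg/L.
t_c = (1/0.3060) ln[(0.545/0.239)(1 − 3.598×0.3060/(0.239×30.18))] = 3.268 × ln(1.932) = 2.153 d.
D_c = (0.239/0.545) × 30.18 × e^(−0.239×2.153) = 0.4385 × 30.18 × 0.5978 = 7.911 mg/L.
Minimum DO = 10.7 − 7.911 = 2.789 mg/L.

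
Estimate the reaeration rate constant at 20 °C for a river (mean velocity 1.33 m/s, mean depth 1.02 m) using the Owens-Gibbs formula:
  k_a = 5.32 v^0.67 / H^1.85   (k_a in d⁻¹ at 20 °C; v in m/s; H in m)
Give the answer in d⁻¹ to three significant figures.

k_a = 5.32 × 1.33^0.67 / 1.02^1.85 = 5.32 × 1.211 / 1.037 = 6.208 d⁻¹.

k_a ≈ 6.21 d⁻¹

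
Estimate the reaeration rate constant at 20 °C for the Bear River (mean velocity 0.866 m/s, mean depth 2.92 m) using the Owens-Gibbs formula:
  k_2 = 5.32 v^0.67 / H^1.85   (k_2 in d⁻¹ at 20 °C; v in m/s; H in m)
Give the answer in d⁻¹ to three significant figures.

k_2 ≈ 0.665 d⁻¹

k_2 = 5.32 × 0.866^0.67 / 2.92^1.85 = 5.32 × 0.9081 / 7.260 = 0.6654 d⁻¹.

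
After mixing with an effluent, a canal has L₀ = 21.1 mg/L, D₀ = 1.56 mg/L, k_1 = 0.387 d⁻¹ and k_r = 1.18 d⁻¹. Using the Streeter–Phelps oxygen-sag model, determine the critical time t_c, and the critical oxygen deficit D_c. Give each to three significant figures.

t_c ≈ 1.20 d; D_c ≈ 4.35 mg/L

With k_r/k_1 = 3.049 and 1 − D₀(k_r−k_1)/(k_1 L₀) = 0.8485,
t_c = ln(3.049 × 0.8485) / (1.18 − 0.387) = ln(2.587) / 0.7930 = 0.9506/0.7930 = 1.199 d.
D_c = (k_1/k_r) L₀ e^(−k_1 t_c) = (0.387/1.18) × 21.1 × e^(−0.387×1.199) = 0.3280 × 21.1 × 0.6288 = 4.352 mg/L.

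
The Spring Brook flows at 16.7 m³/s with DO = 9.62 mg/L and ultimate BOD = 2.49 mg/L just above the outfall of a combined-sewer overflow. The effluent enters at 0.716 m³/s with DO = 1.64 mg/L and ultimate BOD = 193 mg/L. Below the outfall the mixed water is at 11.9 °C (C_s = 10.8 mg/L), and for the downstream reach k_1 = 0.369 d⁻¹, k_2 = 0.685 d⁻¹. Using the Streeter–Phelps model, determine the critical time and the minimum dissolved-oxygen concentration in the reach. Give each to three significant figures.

t_c ≈ 1.53 d; minimum DO ≈ 7.64 mg/L

Mixed DO = (16.7×9.62 + 0.716×1.64)/(16.7+0.716) = 161.8/17.42 = 9.292 mg/L.
Mixed L₀ = (16.7×2.49 + 0.716×193)/(17.42) = 179.8/17.42 = 10.32 mg/L.
Initial deficit D₀ = C_s − DO₀ = 10.8 − 9.292 = 1.508 mg/L.
t_c = (1/0.3160) ln[(0.685/0.369)(1 − 1.508×0.3160/(0.369×10.32))] = 3.165 × ln(1.624) = 1.535 d.
D_c = (0.369/0.685) × 10.32 × e^(−0.369×1.535) = 0.5387 × 10.32 × 0.5676 = 3.156 mg/L.
Minimum DO = 10.8 − 3.156 = 7.644 mg/L.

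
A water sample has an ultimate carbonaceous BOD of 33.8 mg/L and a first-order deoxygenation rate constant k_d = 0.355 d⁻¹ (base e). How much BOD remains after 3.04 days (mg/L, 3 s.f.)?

L ≈ 11.5 mg/L

L_t = L₀ e^(−k_d t) = 33.8 × e^(−0.355×3.04) = 33.8 × 0.3399 = 11.49 mg/L.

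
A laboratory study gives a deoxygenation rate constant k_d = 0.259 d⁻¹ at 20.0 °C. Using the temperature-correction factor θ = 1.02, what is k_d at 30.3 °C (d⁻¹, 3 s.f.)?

k_d ≈ 0.318 d⁻¹

k_d(T₂) = k_d(T₁) · θ^(T₂−T₁) = 0.259 × 1.02^(30.3−20.0)
= 0.259 × 1.02^10.3 = 0.259 × 1.226 = 0.3176 d⁻¹.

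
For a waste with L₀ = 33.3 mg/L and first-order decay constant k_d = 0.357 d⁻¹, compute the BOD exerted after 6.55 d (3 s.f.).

y_t = L₀(1 − e^(−k_d t)) = 33.3 × (1 − e^(−0.357×6.55))
= 33.3 × (1 − 0.09649) = 33.3 × 0.9035 = 30.09 mg/L.

y ≈ 30.1 mg/L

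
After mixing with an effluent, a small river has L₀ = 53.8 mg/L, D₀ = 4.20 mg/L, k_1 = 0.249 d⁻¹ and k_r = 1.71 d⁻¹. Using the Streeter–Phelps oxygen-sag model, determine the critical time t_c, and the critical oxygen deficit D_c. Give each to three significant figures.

t_c = [1/(k_r−k_1)] ln[(k_r/k_1)(1 − D₀(k_r−k_1)/(k_1 L₀))]
= [1/(1.71−0.249)] ln[(1.71/0.249)(1 − 4.20×1.461/(0.249×53.8))]
= (1/1.461) ln[6.867 × 0.5419] = 0.6845 × ln(3.722) = 0.6845 × 1.314 = 0.8995 d.
D_c = (k_1/k_r) L₀ e^(−k_1 t_c) = (0.249/1.71) × 53.8 × e^(−0.249×0.8995) = 0.1456 × 53.8 × 0.7993 = 6.262 mg/L.

t_c ≈ 0.900 d; D_c ≈ 6.26 mg/L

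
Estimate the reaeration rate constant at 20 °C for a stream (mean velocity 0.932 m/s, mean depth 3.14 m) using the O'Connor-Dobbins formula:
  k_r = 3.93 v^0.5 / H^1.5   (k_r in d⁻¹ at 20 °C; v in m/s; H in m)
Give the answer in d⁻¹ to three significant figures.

k_r = 3.93 × 0.932^0.5 / 3.14^1.5 = 3.93 × 0.9654 / 5.564 = 0.6819 d⁻¹.

k_r ≈ 0.682 d⁻¹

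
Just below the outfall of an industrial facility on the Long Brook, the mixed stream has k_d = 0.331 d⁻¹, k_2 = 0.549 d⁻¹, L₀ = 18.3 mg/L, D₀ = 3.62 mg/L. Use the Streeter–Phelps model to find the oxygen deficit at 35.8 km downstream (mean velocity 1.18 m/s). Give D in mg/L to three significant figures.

D ≈ 4.81 mg/L

Travel time t = x/v = 35.8 km / (1.18 m/s) = 35800 m / 1.18 m/s = 30340 s = 0.3511 d.
k_d L₀/(k_2−k_d) = 0.331×18.3/(0.549−0.331) = 6.057/0.2180 = 27.79 mg/L.
e^(−k_d t) = e^(−0.331×0.3511) = 0.8903; e^(−k_2 t) = e^(−0.549×0.3511) = 0.8247.
D = 27.79 × (0.8903 − 0.8247) + 3.62 × 0.8247 = 1.823 + 2.985 = 4.808 mg/L.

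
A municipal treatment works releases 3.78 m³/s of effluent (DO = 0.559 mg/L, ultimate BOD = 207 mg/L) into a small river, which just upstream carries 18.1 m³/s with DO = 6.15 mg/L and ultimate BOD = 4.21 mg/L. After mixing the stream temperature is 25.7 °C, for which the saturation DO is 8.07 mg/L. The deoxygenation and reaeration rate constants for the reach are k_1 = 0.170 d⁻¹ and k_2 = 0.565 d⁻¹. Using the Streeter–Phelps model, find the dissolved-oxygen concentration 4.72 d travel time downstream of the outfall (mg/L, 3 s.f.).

DO ≈ 1.47 mg/L

Mixed DO = (18.1×6.15 + 3.78×0.559)/(18.1+3.78) = 113.4/21.88 = 5.184 mg/L.
Mixed L₀ = (18.1×4.21 + 3.78×207)/(21.88) = 858.7/21.88 = 39.24 mg/L.
Initial deficit D₀ = C_s − DO₀ = 8.07 − 5.184 = 2.886 mg/L.
D(4.72) = [0.170×39.24/(0.565−0.170)](e^(−0.170×4.72) − e^(−0.565×4.72)) + 2.886 e^(−0.565×4.72)
= 16.89 × (0.4483 − 0.06947) + 2.886 × 0.06947 = 6.598 mg/L.
DO = 8.07 − 6.598 = 1.472 mg/L.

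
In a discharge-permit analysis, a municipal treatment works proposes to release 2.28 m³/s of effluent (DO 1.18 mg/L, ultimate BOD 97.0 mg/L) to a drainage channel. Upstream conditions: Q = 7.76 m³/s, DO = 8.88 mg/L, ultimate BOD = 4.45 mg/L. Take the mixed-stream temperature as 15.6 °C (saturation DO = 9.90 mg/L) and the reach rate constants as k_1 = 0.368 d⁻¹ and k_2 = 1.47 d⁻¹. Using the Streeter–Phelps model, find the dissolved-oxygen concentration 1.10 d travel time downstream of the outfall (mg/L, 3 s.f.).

DO ≈ 5.37 mg/L

Mixed DO = (7.76×8.88 + 2.28×1.18)/(7.76+2.28) = 71.60/10.04 = 7.131 mg/L.
Mixed L₀ = (7.76×4.45 + 2.28×97.0)/(10.04) = 255.7/10.04 = 25.47 mg/L.
Initial deficit D₀ = C_s − DO₀ = 9.90 − 7.131 = 2.769 mg/L.
D(1.10) = [0.368×25.47/(1.47−0.368)](e^(−0.368×1.10) − e^(−1.47×1.10)) + 2.769 e^(−1.47×1.10)
= 8.505 × (0.6671 − 0.1985) + 2.769 × 0.1985 = 4.535 mg/L.
DO = 9.90 − 4.535 = 5.365 mg/L.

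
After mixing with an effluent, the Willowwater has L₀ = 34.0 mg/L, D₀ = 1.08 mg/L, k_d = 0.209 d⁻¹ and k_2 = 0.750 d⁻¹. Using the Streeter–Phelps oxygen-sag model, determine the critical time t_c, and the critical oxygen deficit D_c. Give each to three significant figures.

t_c ≈ 2.20 d; D_c ≈ 5.98 mg/L

At the critical point dD/dt = 0, so k_d L₀ e^(−k_d t) = k_2 D. Substituting D(t) from the Streeter–Phelps equation and solving for t gives
t_c = ln[(k_2/k_d)(1 − D₀(k_2−k_d)/(k_d L₀))] / (k_2−k_d).
Here k_2−k_d = 0.5410 d⁻¹ and 1 − D₀(k_2−k_d)/(k_d L₀) = 1 − 1.08×0.5410/(0.209×34.0) = 0.9178, so
t_c = ln(3.589 × 0.9178) / 0.5410 = 1.192 / 0.5410 = 2.203 d.
L(t_c) = L₀ e^(−k_d t_c) = 34.0 × 0.6310 = 21.45 mg/L, and at the critical point k_2 D_c = k_d L, so D_c = (0.209/0.750) × 21.45 = 5.978 mg/L.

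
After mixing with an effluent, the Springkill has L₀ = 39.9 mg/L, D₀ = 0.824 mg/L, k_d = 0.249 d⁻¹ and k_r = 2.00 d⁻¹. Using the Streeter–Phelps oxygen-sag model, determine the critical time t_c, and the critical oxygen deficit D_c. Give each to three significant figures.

t_c = [1/(k_r−k_d)] ln[(k_r/k_d)(1 − D₀(k_r−k_d)/(k_d L₀))]
= [1/(2.00−0.249)] ln[(2.00/0.249)(1 − 0.824×1.751/(0.249×39.9))]
= (1/1.751) ln[8.032 × 0.8548] = 0.5711 × ln(6.866) = 0.5711 × 1.927 = 1.100 d.
D_c = (k_d/k_r) L₀ e^(−k_d t_c) = (0.249/2.00) × 39.9 × e^(−0.249×1.100) = 0.1245 × 39.9 × 0.7604 = 3.777 mg/L.

t_c ≈ 1.10 d; D_c ≈ 3.78 mg/L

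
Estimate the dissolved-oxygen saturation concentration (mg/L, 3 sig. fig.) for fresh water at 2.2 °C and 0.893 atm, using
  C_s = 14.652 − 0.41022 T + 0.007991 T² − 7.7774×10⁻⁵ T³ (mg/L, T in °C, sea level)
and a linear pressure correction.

C_s ≈ 12.3 mg/L

At sea level: C_s = 14.652 − 0.41022×2.2 + 0.007991×2.2² − 7.7774×10⁻⁵×2.2³ = 13.79 mg/L.
Pressure correction: C_s' = 13.79 × 0.893 = 12.31 mg/L.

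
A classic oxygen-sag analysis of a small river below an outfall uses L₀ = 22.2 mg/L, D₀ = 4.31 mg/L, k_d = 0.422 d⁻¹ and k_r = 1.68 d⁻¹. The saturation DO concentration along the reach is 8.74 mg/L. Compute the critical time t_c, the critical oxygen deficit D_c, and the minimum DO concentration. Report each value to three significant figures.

t_c ≈ 0.411 d; D_c ≈ 4.69 mg/L; min DO ≈ 4.05 mg/L

t_c = [1/(k_r−k_d)] ln[(k_r/k_d)(1 − D₀(k_r−k_d)/(k_d L₀))]
= [1/(1.68−0.422)] ln[(1.68/0.422)(1 − 4.31×1.258/(0.422×22.2))]
= (1/1.258) ln[3.981 × 0.4212] = 0.7949 × ln(1.677) = 0.7949 × 0.5170 = 0.4110 d.
L(t_c) = L₀ e^(−k_d t_c) = 22.2 × 0.8408 = 18.67 mg/L, and at the critical point k_r D_c = k_d L, so D_c = (0.422/1.68) × 18.67 = 4.689 mg/L.
Minimum DO = C_s − D_c = 8.74 − 4.689 = 4.051 mg/L.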